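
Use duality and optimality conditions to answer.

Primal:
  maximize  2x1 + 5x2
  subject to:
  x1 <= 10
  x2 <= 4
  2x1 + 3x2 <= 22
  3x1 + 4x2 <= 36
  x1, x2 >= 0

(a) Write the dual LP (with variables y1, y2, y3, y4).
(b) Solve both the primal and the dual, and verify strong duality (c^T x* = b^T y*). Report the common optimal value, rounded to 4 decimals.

The standard primal-dual pair for 'max c^T x s.t. A x <= b, x >= 0' is:
  Dual:  min b^T y  s.t.  A^T y >= c,  y >= 0.

So the dual LP is:
  minimize  10y1 + 4y2 + 22y3 + 36y4
  subject to:
    y1 + 2y3 + 3y4 >= 2
    y2 + 3y3 + 4y4 >= 5
    y1, y2, y3, y4 >= 0

Solving the primal: x* = (5, 4).
  primal value c^T x* = 30.
Solving the dual: y* = (0, 2, 1, 0).
  dual value b^T y* = 30.
Strong duality: c^T x* = b^T y*. Confirmed.

30


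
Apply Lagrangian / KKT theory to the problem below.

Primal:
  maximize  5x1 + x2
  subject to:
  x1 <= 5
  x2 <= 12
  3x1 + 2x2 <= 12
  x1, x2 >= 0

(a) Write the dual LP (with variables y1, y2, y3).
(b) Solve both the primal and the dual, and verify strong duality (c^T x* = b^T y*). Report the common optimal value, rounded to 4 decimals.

The standard primal-dual pair for 'max c^T x s.t. A x <= b, x >= 0' is:
  Dual:  min b^T y  s.t.  A^T y >= c,  y >= 0.

So the dual LP is:
  minimize  5y1 + 12y2 + 12y3
  subject to:
    y1 + 3y3 >= 5
    y2 + 2y3 >= 1
    y1, y2, y3 >= 0

Solving the primal: x* = (4, 0).
  primal value c^T x* = 20.
Solving the dual: y* = (0, 0, 1.6667).
  dual value b^T y* = 20.
Strong duality: c^T x* = b^T y*. Confirmed.

20


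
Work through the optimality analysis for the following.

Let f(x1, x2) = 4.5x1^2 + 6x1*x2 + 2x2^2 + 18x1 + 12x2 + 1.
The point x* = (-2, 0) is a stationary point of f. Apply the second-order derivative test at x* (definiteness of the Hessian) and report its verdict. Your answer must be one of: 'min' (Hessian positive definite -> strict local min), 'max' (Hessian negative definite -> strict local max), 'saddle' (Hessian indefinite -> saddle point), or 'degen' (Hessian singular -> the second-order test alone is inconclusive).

Compute the Hessian H = grad^2 f:
  H = [[9, 6], [6, 4]]
Verify stationarity: grad f(x*) = H x* + g = (0, 0).
Eigenvalues of H: 0, 13.
H has a zero eigenvalue (singular; positive semidefinite but not definite), so H is neither positive definite, negative definite, nor indefinite. The second-order test alone is inconclusive -> degen.
(Indeed, f is constant along the null direction of H through x*, so x* is not a strict local extremum.)

degen


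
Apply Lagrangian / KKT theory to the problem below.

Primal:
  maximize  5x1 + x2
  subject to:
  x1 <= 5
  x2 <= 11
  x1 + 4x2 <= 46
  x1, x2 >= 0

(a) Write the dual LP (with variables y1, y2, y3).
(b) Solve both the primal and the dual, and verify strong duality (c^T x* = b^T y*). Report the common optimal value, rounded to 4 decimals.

The standard primal-dual pair for 'max c^T x s.t. A x <= b, x >= 0' is:
  Dual:  min b^T y  s.t.  A^T y >= c,  y >= 0.

So the dual LP is:
  minimize  5y1 + 11y2 + 46y3
  subject to:
    y1 + y3 >= 5
    y2 + 4y3 >= 1
    y1, y2, y3 >= 0

Solving the primal: x* = (5, 10.25).
  primal value c^T x* = 35.25.
Solving the dual: y* = (4.75, 0, 0.25).
  dual value b^T y* = 35.25.
Strong duality: c^T x* = b^T y*. Confirmed.

35.25


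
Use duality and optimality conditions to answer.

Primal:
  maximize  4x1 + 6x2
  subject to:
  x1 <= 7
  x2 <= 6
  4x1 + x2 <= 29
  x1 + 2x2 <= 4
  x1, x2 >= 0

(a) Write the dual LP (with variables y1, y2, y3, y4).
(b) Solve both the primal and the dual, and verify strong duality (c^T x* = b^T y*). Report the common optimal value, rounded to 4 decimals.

The standard primal-dual pair for 'max c^T x s.t. A x <= b, x >= 0' is:
  Dual:  min b^T y  s.t.  A^T y >= c,  y >= 0.

So the dual LP is:
  minimize  7y1 + 6y2 + 29y3 + 4y4
  subject to:
    y1 + 4y3 + y4 >= 4
    y2 + y3 + 2y4 >= 6
    y1, y2, y3, y4 >= 0

Solving the primal: x* = (4, 0).
  primal value c^T x* = 16.
Solving the dual: y* = (0, 0, 0, 4).
  dual value b^T y* = 16.
Strong duality: c^T x* = b^T y*. Confirmed.

16


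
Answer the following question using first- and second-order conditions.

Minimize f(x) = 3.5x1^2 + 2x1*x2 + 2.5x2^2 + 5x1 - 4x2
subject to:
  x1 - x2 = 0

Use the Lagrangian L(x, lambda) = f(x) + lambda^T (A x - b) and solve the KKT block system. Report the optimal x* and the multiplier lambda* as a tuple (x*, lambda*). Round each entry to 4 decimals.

Form the Lagrangian:
  L(x, lambda) = (1/2) x^T Q x + c^T x + lambda^T (A x - b)
Stationarity (grad_x L = 0): Q x + c + A^T lambda = 0.
Primal feasibility: A x = b.

This gives the KKT block system:
  [ Q   A^T ] [ x     ]   [-c ]
  [ A    0  ] [ lambda ] = [ b ]

Solving the linear system:
  x*      = (-0.0625, -0.0625)
  lambda* = (-4.4375)
  f(x*)   = -0.0312

x* = (-0.0625, -0.0625), lambda* = (-4.4375)


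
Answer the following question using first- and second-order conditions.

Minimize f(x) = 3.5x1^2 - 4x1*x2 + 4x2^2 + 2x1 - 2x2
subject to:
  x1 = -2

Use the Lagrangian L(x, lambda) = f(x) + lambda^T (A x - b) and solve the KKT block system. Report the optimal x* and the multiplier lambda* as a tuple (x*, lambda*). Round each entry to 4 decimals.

Form the Lagrangian:
  L(x, lambda) = (1/2) x^T Q x + c^T x + lambda^T (A x - b)
Stationarity (grad_x L = 0): Q x + c + A^T lambda = 0.
Primal feasibility: A x = b.

This gives the KKT block system:
  [ Q   A^T ] [ x     ]   [-c ]
  [ A    0  ] [ lambda ] = [ b ]

Solving the linear system:
  x*      = (-2, -0.75)
  lambda* = (9)
  f(x*)   = 7.75

x* = (-2, -0.75), lambda* = (9)


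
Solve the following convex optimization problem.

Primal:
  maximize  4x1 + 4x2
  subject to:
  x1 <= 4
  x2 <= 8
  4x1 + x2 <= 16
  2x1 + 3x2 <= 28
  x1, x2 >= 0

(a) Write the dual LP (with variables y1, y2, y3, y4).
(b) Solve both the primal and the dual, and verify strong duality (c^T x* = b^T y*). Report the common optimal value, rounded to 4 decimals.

The standard primal-dual pair for 'max c^T x s.t. A x <= b, x >= 0' is:
  Dual:  min b^T y  s.t.  A^T y >= c,  y >= 0.

So the dual LP is:
  minimize  4y1 + 8y2 + 16y3 + 28y4
  subject to:
    y1 + 4y3 + 2y4 >= 4
    y2 + y3 + 3y4 >= 4
    y1, y2, y3, y4 >= 0

Solving the primal: x* = (2, 8).
  primal value c^T x* = 40.
Solving the dual: y* = (0, 3, 1, 0).
  dual value b^T y* = 40.
Strong duality: c^T x* = b^T y*. Confirmed.

40


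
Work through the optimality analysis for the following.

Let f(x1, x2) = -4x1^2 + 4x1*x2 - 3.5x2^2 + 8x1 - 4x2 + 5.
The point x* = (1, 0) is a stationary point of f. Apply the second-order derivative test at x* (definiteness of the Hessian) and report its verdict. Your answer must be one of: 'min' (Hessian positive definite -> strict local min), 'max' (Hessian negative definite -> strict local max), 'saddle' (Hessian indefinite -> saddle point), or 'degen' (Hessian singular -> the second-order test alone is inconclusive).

Compute the Hessian H = grad^2 f:
  H = [[-8, 4], [4, -7]]
Verify stationarity: grad f(x*) = H x* + g = (0, 0).
Eigenvalues of H: -11.5311, -3.4689.
Both eigenvalues < 0, so H is negative definite -> x* is a strict local max.

max


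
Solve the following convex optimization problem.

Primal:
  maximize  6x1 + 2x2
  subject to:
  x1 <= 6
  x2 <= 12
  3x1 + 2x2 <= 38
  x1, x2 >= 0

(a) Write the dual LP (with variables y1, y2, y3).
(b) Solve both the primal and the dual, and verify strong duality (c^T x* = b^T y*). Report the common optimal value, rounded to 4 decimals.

The standard primal-dual pair for 'max c^T x s.t. A x <= b, x >= 0' is:
  Dual:  min b^T y  s.t.  A^T y >= c,  y >= 0.

So the dual LP is:
  minimize  6y1 + 12y2 + 38y3
  subject to:
    y1 + 3y3 >= 6
    y2 + 2y3 >= 2
    y1, y2, y3 >= 0

Solving the primal: x* = (6, 10).
  primal value c^T x* = 56.
Solving the dual: y* = (3, 0, 1).
  dual value b^T y* = 56.
Strong duality: c^T x* = b^T y*. Confirmed.

56


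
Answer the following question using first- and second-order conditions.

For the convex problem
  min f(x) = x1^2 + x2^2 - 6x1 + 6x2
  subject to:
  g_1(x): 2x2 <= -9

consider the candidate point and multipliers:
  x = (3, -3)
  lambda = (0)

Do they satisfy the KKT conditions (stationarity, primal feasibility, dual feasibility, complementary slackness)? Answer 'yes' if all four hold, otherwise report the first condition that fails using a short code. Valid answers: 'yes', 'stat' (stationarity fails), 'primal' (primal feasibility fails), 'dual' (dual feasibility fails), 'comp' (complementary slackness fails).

Gradient of f: grad f(x) = Q x + c = (0, 0)
Constraint values g_i(x) = a_i^T x - b_i:
  g_1((3, -3)) = 3
Stationarity residual: grad f(x) + sum_i lambda_i a_i = (0, 0)
  -> stationarity OK
Primal feasibility (all g_i <= 0): FAILS
Dual feasibility (all lambda_i >= 0): OK
Complementary slackness (lambda_i * g_i(x) = 0 for all i): OK

Verdict: the first failing condition is primal_feasibility -> primal.

primal


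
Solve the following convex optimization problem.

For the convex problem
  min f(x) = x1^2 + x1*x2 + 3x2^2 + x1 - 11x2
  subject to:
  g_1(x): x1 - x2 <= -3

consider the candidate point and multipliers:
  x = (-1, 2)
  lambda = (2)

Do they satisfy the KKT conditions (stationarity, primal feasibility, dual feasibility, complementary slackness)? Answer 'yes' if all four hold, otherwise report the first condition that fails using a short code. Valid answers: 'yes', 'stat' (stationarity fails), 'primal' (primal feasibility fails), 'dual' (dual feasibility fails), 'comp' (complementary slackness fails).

Gradient of f: grad f(x) = Q x + c = (1, 0)
Constraint values g_i(x) = a_i^T x - b_i:
  g_1((-1, 2)) = 0
Stationarity residual: grad f(x) + sum_i lambda_i a_i = (3, -2)
  -> stationarity FAILS
Primal feasibility (all g_i <= 0): OK
Dual feasibility (all lambda_i >= 0): OK
Complementary slackness (lambda_i * g_i(x) = 0 for all i): OK

Verdict: the first failing condition is stationarity -> stat.

stat


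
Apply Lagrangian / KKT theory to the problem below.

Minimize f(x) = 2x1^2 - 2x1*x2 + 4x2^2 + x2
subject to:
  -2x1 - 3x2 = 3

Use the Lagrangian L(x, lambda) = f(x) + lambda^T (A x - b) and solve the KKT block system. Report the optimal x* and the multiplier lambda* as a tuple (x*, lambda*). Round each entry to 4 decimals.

Form the Lagrangian:
  L(x, lambda) = (1/2) x^T Q x + c^T x + lambda^T (A x - b)
Stationarity (grad_x L = 0): Q x + c + A^T lambda = 0.
Primal feasibility: A x = b.

This gives the KKT block system:
  [ Q   A^T ] [ x     ]   [-c ]
  [ A    0  ] [ lambda ] = [ b ]

Solving the linear system:
  x*      = (-0.6522, -0.5652)
  lambda* = (-0.7391)
  f(x*)   = 0.8261

x* = (-0.6522, -0.5652), lambda* = (-0.7391)


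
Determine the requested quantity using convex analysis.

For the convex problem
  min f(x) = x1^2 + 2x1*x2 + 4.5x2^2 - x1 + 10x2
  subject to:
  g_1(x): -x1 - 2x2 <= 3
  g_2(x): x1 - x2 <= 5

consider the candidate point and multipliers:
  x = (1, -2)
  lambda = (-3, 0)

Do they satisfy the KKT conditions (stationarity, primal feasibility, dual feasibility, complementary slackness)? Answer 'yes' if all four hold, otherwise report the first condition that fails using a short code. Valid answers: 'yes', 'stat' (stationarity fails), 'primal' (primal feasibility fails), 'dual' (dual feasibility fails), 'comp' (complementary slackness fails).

Gradient of f: grad f(x) = Q x + c = (-3, -6)
Constraint values g_i(x) = a_i^T x - b_i:
  g_1((1, -2)) = 0
  g_2((1, -2)) = -2
Stationarity residual: grad f(x) + sum_i lambda_i a_i = (0, 0)
  -> stationarity OK
Primal feasibility (all g_i <= 0): OK
Dual feasibility (all lambda_i >= 0): FAILS
Complementary slackness (lambda_i * g_i(x) = 0 for all i): OK

Verdict: the first failing condition is dual_feasibility -> dual.

dual


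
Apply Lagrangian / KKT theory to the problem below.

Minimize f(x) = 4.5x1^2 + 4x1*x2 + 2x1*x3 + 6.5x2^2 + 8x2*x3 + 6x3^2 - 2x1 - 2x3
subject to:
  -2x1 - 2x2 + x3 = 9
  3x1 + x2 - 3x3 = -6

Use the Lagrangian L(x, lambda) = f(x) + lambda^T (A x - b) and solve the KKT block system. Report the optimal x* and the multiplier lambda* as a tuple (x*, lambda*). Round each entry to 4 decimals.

Form the Lagrangian:
  L(x, lambda) = (1/2) x^T Q x + c^T x + lambda^T (A x - b)
Stationarity (grad_x L = 0): Q x + c + A^T lambda = 0.
Primal feasibility: A x = b.

This gives the KKT block system:
  [ Q   A^T ] [ x     ]   [-c ]
  [ A    0  ] [ lambda ] = [ b ]

Solving the linear system:
  x*      = (0.8642, -4.7185, 1.2914)
  lambda* = (-33.0364, -18.5199)
  f(x*)   = 90.9487

x* = (0.8642, -4.7185, 1.2914), lambda* = (-33.0364, -18.5199)


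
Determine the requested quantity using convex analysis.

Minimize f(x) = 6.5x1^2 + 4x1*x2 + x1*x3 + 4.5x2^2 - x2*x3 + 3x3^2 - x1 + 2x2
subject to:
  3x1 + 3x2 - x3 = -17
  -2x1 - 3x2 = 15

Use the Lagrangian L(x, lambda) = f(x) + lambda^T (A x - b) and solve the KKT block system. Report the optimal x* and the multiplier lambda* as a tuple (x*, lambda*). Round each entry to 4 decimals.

Form the Lagrangian:
  L(x, lambda) = (1/2) x^T Q x + c^T x + lambda^T (A x - b)
Stationarity (grad_x L = 0): Q x + c + A^T lambda = 0.
Primal feasibility: A x = b.

This gives the KKT block system:
  [ Q   A^T ] [ x     ]   [-c ]
  [ A    0  ] [ lambda ] = [ b ]

Solving the linear system:
  x*      = (-1.3333, -4.1111, 0.6667)
  lambda* = (6.7778, -6.8889)
  f(x*)   = 105.8333

x* = (-1.3333, -4.1111, 0.6667), lambda* = (6.7778, -6.8889)


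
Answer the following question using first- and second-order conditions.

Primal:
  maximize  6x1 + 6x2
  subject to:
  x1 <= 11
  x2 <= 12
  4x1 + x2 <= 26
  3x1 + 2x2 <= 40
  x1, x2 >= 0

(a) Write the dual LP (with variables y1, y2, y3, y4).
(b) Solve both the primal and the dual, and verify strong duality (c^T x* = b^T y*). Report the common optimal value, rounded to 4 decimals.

The standard primal-dual pair for 'max c^T x s.t. A x <= b, x >= 0' is:
  Dual:  min b^T y  s.t.  A^T y >= c,  y >= 0.

So the dual LP is:
  minimize  11y1 + 12y2 + 26y3 + 40y4
  subject to:
    y1 + 4y3 + 3y4 >= 6
    y2 + y3 + 2y4 >= 6
    y1, y2, y3, y4 >= 0

Solving the primal: x* = (3.5, 12).
  primal value c^T x* = 93.
Solving the dual: y* = (0, 4.5, 1.5, 0).
  dual value b^T y* = 93.
Strong duality: c^T x* = b^T y*. Confirmed.

93


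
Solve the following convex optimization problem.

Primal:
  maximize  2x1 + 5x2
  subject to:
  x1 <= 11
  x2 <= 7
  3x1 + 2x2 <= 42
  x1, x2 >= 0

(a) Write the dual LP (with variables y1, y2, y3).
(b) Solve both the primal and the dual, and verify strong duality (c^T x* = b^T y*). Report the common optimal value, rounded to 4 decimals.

The standard primal-dual pair for 'max c^T x s.t. A x <= b, x >= 0' is:
  Dual:  min b^T y  s.t.  A^T y >= c,  y >= 0.

So the dual LP is:
  minimize  11y1 + 7y2 + 42y3
  subject to:
    y1 + 3y3 >= 2
    y2 + 2y3 >= 5
    y1, y2, y3 >= 0

Solving the primal: x* = (9.3333, 7).
  primal value c^T x* = 53.6667.
Solving the dual: y* = (0, 3.6667, 0.6667).
  dual value b^T y* = 53.6667.
Strong duality: c^T x* = b^T y*. Confirmed.

53.6667


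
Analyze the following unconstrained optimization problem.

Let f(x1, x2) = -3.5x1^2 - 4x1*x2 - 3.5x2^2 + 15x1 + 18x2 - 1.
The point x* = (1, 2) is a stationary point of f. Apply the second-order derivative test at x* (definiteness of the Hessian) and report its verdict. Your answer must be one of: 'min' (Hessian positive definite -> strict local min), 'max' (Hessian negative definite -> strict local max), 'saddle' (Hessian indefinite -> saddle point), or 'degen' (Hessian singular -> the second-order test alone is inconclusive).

Compute the Hessian H = grad^2 f:
  H = [[-7, -4], [-4, -7]]
Verify stationarity: grad f(x*) = H x* + g = (0, 0).
Eigenvalues of H: -11, -3.
Both eigenvalues < 0, so H is negative definite -> x* is a strict local max.

max


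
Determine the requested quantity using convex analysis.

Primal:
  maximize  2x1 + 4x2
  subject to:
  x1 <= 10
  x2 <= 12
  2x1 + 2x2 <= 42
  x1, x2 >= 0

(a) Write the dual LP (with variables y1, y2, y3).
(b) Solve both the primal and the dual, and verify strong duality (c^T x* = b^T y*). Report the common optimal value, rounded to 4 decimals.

The standard primal-dual pair for 'max c^T x s.t. A x <= b, x >= 0' is:
  Dual:  min b^T y  s.t.  A^T y >= c,  y >= 0.

So the dual LP is:
  minimize  10y1 + 12y2 + 42y3
  subject to:
    y1 + 2y3 >= 2
    y2 + 2y3 >= 4
    y1, y2, y3 >= 0

Solving the primal: x* = (9, 12).
  primal value c^T x* = 66.
Solving the dual: y* = (0, 2, 1).
  dual value b^T y* = 66.
Strong duality: c^T x* = b^T y*. Confirmed.

66


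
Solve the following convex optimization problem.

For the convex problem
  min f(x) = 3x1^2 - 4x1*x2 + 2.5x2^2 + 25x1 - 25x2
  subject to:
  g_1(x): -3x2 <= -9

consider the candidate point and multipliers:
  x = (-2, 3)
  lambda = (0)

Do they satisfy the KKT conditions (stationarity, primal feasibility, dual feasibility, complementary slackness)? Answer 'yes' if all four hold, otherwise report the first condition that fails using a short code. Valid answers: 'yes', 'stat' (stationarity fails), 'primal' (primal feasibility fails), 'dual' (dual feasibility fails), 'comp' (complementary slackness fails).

Gradient of f: grad f(x) = Q x + c = (1, -2)
Constraint values g_i(x) = a_i^T x - b_i:
  g_1((-2, 3)) = 0
Stationarity residual: grad f(x) + sum_i lambda_i a_i = (1, -2)
  -> stationarity FAILS
Primal feasibility (all g_i <= 0): OK
Dual feasibility (all lambda_i >= 0): OK
Complementary slackness (lambda_i * g_i(x) = 0 for all i): OK

Verdict: the first failing condition is stationarity -> stat.

stat


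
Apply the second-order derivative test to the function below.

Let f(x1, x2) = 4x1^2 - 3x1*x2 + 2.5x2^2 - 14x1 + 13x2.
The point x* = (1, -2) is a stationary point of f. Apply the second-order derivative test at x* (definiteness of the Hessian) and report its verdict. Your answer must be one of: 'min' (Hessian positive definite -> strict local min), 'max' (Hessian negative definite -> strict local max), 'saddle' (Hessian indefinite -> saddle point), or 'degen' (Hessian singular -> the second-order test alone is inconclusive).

Compute the Hessian H = grad^2 f:
  H = [[8, -3], [-3, 5]]
Verify stationarity: grad f(x*) = H x* + g = (0, 0).
Eigenvalues of H: 3.1459, 9.8541.
Both eigenvalues > 0, so H is positive definite -> x* is a strict local min.

min


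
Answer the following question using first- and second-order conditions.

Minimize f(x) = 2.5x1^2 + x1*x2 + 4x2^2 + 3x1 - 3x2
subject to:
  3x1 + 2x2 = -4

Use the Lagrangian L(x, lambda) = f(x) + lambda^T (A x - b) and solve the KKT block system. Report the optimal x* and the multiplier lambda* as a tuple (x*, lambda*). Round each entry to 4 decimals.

Form the Lagrangian:
  L(x, lambda) = (1/2) x^T Q x + c^T x + lambda^T (A x - b)
Stationarity (grad_x L = 0): Q x + c + A^T lambda = 0.
Primal feasibility: A x = b.

This gives the KKT block system:
  [ Q   A^T ] [ x     ]   [-c ]
  [ A    0  ] [ lambda ] = [ b ]

Solving the linear system:
  x*      = (-1.475, 0.2125)
  lambda* = (1.3875)
  f(x*)   = 0.2437

x* = (-1.475, 0.2125), lambda* = (1.3875)


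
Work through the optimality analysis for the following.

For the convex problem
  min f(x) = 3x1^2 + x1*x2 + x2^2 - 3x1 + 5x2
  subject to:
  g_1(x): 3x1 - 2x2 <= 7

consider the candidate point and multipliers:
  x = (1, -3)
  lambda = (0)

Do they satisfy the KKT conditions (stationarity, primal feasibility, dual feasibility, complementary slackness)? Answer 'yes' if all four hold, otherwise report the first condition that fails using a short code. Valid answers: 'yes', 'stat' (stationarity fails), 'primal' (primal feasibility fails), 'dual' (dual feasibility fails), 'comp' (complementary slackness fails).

Gradient of f: grad f(x) = Q x + c = (0, 0)
Constraint values g_i(x) = a_i^T x - b_i:
  g_1((1, -3)) = 2
Stationarity residual: grad f(x) + sum_i lambda_i a_i = (0, 0)
  -> stationarity OK
Primal feasibility (all g_i <= 0): FAILS
Dual feasibility (all lambda_i >= 0): OK
Complementary slackness (lambda_i * g_i(x) = 0 for all i): OK

Verdict: the first failing condition is primal_feasibility -> primal.

primal


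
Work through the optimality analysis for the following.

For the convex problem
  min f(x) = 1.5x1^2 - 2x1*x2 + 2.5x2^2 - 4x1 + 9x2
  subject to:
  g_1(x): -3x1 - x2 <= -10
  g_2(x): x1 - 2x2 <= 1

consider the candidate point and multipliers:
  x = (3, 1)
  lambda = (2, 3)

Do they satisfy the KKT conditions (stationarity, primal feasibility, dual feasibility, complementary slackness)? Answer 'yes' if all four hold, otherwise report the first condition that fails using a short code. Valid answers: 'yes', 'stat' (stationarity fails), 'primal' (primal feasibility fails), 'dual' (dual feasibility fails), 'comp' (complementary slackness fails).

Gradient of f: grad f(x) = Q x + c = (3, 8)
Constraint values g_i(x) = a_i^T x - b_i:
  g_1((3, 1)) = 0
  g_2((3, 1)) = 0
Stationarity residual: grad f(x) + sum_i lambda_i a_i = (0, 0)
  -> stationarity OK
Primal feasibility (all g_i <= 0): OK
Dual feasibility (all lambda_i >= 0): OK
Complementary slackness (lambda_i * g_i(x) = 0 for all i): OK

Verdict: yes, KKT holds.

yes


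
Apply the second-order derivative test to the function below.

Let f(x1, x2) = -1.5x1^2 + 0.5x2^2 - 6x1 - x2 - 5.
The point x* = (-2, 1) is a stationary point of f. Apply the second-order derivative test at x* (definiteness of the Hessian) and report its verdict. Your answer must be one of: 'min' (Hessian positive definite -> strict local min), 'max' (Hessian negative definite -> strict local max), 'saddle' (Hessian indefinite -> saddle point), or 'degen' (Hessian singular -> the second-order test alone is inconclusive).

Compute the Hessian H = grad^2 f:
  H = [[-3, 0], [0, 1]]
Verify stationarity: grad f(x*) = H x* + g = (0, 0).
Eigenvalues of H: -3, 1.
Eigenvalues have mixed signs, so H is indefinite -> x* is a saddle point.

saddle


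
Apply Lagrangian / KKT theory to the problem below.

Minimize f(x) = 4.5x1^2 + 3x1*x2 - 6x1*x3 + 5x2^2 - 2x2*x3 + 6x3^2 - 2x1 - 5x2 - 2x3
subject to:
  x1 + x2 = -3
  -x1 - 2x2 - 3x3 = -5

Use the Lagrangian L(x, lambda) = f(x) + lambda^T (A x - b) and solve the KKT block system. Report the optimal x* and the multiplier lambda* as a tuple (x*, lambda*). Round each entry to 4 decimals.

Form the Lagrangian:
  L(x, lambda) = (1/2) x^T Q x + c^T x + lambda^T (A x - b)
Stationarity (grad_x L = 0): Q x + c + A^T lambda = 0.
Primal feasibility: A x = b.

This gives the KKT block system:
  [ Q   A^T ] [ x     ]   [-c ]
  [ A    0  ] [ lambda ] = [ b ]

Solving the linear system:
  x*      = (-2.1714, -0.8286, 2.9429)
  lambda* = (57.6857, 16)
  f(x*)   = 127.8286

x* = (-2.1714, -0.8286, 2.9429), lambda* = (57.6857, 16)


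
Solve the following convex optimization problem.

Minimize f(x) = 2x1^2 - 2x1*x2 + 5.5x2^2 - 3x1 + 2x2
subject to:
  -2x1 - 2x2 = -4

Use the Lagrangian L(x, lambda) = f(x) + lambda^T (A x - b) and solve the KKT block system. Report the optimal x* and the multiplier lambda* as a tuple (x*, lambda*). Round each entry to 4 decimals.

Form the Lagrangian:
  L(x, lambda) = (1/2) x^T Q x + c^T x + lambda^T (A x - b)
Stationarity (grad_x L = 0): Q x + c + A^T lambda = 0.
Primal feasibility: A x = b.

This gives the KKT block system:
  [ Q   A^T ] [ x     ]   [-c ]
  [ A    0  ] [ lambda ] = [ b ]

Solving the linear system:
  x*      = (1.6316, 0.3684)
  lambda* = (1.3947)
  f(x*)   = 0.7105

x* = (1.6316, 0.3684), lambda* = (1.3947)


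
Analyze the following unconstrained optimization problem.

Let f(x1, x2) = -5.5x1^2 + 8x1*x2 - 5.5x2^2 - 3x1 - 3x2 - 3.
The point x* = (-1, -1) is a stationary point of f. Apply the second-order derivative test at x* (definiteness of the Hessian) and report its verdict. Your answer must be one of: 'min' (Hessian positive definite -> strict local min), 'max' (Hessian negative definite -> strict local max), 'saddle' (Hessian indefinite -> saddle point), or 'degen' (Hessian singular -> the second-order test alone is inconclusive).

Compute the Hessian H = grad^2 f:
  H = [[-11, 8], [8, -11]]
Verify stationarity: grad f(x*) = H x* + g = (0, 0).
Eigenvalues of H: -19, -3.
Both eigenvalues < 0, so H is negative definite -> x* is a strict local max.

max


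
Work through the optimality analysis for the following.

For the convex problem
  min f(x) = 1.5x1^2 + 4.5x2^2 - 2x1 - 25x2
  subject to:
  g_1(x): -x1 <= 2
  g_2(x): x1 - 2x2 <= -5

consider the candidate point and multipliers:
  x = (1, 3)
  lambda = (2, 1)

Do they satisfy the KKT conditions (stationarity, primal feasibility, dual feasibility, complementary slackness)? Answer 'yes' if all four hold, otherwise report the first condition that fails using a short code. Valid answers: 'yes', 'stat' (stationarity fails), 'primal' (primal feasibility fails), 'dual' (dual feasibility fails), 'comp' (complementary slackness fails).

Gradient of f: grad f(x) = Q x + c = (1, 2)
Constraint values g_i(x) = a_i^T x - b_i:
  g_1((1, 3)) = -3
  g_2((1, 3)) = 0
Stationarity residual: grad f(x) + sum_i lambda_i a_i = (0, 0)
  -> stationarity OK
Primal feasibility (all g_i <= 0): OK
Dual feasibility (all lambda_i >= 0): OK
Complementary slackness (lambda_i * g_i(x) = 0 for all i): FAILS

Verdict: the first failing condition is complementary_slackness -> comp.

comp


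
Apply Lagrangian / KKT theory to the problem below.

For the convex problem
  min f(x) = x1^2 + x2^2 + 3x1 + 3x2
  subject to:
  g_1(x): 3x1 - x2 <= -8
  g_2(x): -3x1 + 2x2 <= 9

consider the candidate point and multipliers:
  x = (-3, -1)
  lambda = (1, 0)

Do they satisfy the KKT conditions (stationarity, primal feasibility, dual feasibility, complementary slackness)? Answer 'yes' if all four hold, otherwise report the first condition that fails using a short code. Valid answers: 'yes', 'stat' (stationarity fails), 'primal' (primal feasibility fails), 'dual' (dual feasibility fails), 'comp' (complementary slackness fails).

Gradient of f: grad f(x) = Q x + c = (-3, 1)
Constraint values g_i(x) = a_i^T x - b_i:
  g_1((-3, -1)) = 0
  g_2((-3, -1)) = -2
Stationarity residual: grad f(x) + sum_i lambda_i a_i = (0, 0)
  -> stationarity OK
Primal feasibility (all g_i <= 0): OK
Dual feasibility (all lambda_i >= 0): OK
Complementary slackness (lambda_i * g_i(x) = 0 for all i): OK

Verdict: yes, KKT holds.

yes


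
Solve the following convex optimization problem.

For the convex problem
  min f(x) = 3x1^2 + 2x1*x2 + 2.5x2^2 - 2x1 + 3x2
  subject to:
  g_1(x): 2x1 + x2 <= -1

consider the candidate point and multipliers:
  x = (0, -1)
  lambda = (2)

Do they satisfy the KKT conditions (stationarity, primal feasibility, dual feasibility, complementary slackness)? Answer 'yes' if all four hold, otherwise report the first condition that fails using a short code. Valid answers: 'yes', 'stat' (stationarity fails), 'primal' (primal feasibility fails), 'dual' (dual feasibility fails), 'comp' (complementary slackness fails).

Gradient of f: grad f(x) = Q x + c = (-4, -2)
Constraint values g_i(x) = a_i^T x - b_i:
  g_1((0, -1)) = 0
Stationarity residual: grad f(x) + sum_i lambda_i a_i = (0, 0)
  -> stationarity OK
Primal feasibility (all g_i <= 0): OK
Dual feasibility (all lambda_i >= 0): OK
Complementary slackness (lambda_i * g_i(x) = 0 for all i): OK

Verdict: yes, KKT holds.

yes


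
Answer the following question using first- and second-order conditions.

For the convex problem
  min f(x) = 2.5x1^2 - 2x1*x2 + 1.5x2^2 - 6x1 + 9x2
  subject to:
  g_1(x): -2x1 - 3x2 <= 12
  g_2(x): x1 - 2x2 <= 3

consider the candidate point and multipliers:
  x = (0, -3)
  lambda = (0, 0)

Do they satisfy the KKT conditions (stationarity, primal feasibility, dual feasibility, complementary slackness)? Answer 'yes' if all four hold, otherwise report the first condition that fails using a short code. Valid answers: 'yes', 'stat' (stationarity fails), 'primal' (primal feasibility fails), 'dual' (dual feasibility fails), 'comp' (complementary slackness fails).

Gradient of f: grad f(x) = Q x + c = (0, 0)
Constraint values g_i(x) = a_i^T x - b_i:
  g_1((0, -3)) = -3
  g_2((0, -3)) = 3
Stationarity residual: grad f(x) + sum_i lambda_i a_i = (0, 0)
  -> stationarity OK
Primal feasibility (all g_i <= 0): FAILS
Dual feasibility (all lambda_i >= 0): OK
Complementary slackness (lambda_i * g_i(x) = 0 for all i): OK

Verdict: the first failing condition is primal_feasibility -> primal.

primal


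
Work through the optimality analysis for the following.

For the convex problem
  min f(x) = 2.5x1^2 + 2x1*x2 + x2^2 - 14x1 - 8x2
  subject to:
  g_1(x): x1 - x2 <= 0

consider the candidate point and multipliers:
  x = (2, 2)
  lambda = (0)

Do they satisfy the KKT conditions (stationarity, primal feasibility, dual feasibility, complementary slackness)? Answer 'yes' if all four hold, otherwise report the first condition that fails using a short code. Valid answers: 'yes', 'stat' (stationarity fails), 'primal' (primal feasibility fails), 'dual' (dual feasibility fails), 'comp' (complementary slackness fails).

Gradient of f: grad f(x) = Q x + c = (0, 0)
Constraint values g_i(x) = a_i^T x - b_i:
  g_1((2, 2)) = 0
Stationarity residual: grad f(x) + sum_i lambda_i a_i = (0, 0)
  -> stationarity OK
Primal feasibility (all g_i <= 0): OK
Dual feasibility (all lambda_i >= 0): OK
Complementary slackness (lambda_i * g_i(x) = 0 for all i): OK

Verdict: yes, KKT holds.

yes


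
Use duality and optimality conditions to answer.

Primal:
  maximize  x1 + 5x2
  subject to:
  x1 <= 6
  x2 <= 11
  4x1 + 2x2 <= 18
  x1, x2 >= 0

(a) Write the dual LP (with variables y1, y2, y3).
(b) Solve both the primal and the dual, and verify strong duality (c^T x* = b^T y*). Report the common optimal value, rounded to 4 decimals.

The standard primal-dual pair for 'max c^T x s.t. A x <= b, x >= 0' is:
  Dual:  min b^T y  s.t.  A^T y >= c,  y >= 0.

So the dual LP is:
  minimize  6y1 + 11y2 + 18y3
  subject to:
    y1 + 4y3 >= 1
    y2 + 2y3 >= 5
    y1, y2, y3 >= 0

Solving the primal: x* = (0, 9).
  primal value c^T x* = 45.
Solving the dual: y* = (0, 0, 2.5).
  dual value b^T y* = 45.
Strong duality: c^T x* = b^T y*. Confirmed.

45


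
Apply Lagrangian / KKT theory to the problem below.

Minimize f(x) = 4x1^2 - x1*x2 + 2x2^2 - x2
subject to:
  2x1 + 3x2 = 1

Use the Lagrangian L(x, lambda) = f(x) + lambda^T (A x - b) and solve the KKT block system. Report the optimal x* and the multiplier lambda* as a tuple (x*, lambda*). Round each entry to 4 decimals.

Form the Lagrangian:
  L(x, lambda) = (1/2) x^T Q x + c^T x + lambda^T (A x - b)
Stationarity (grad_x L = 0): Q x + c + A^T lambda = 0.
Primal feasibility: A x = b.

This gives the KKT block system:
  [ Q   A^T ] [ x     ]   [-c ]
  [ A    0  ] [ lambda ] = [ b ]

Solving the linear system:
  x*      = (0.05, 0.3)
  lambda* = (-0.05)
  f(x*)   = -0.125

x* = (0.05, 0.3), lambda* = (-0.05)


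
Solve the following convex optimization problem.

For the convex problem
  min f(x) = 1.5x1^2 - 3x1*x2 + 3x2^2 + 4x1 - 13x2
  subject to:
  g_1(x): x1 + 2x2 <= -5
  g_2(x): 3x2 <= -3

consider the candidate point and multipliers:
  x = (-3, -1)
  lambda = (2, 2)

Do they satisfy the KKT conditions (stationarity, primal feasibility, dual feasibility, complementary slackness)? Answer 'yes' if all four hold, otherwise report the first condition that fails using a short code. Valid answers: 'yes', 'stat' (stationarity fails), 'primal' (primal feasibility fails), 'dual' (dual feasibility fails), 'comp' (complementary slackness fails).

Gradient of f: grad f(x) = Q x + c = (-2, -10)
Constraint values g_i(x) = a_i^T x - b_i:
  g_1((-3, -1)) = 0
  g_2((-3, -1)) = 0
Stationarity residual: grad f(x) + sum_i lambda_i a_i = (0, 0)
  -> stationarity OK
Primal feasibility (all g_i <= 0): OK
Dual feasibility (all lambda_i >= 0): OK
Complementary slackness (lambda_i * g_i(x) = 0 for all i): OK

Verdict: yes, KKT holds.

yes


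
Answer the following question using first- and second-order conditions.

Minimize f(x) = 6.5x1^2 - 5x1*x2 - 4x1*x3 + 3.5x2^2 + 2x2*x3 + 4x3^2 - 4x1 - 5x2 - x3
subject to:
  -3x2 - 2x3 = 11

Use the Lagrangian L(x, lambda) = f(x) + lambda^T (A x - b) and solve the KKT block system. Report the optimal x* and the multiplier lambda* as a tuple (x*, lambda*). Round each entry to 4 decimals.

Form the Lagrangian:
  L(x, lambda) = (1/2) x^T Q x + c^T x + lambda^T (A x - b)
Stationarity (grad_x L = 0): Q x + c + A^T lambda = 0.
Primal feasibility: A x = b.

This gives the KKT block system:
  [ Q   A^T ] [ x     ]   [-c ]
  [ A    0  ] [ lambda ] = [ b ]

Solving the linear system:
  x*      = (-1.1809, -2.6484, -1.5274)
  lambda* = (-6.8963)
  f(x*)   = 47.6763

x* = (-1.1809, -2.6484, -1.5274), lambda* = (-6.8963)


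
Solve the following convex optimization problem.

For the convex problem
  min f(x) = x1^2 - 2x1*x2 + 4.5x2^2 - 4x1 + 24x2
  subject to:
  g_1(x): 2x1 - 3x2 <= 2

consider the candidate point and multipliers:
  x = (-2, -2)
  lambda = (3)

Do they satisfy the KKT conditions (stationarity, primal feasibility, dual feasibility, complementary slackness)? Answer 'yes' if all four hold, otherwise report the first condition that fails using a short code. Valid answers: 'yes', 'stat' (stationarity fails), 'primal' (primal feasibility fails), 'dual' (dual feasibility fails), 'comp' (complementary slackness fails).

Gradient of f: grad f(x) = Q x + c = (-4, 10)
Constraint values g_i(x) = a_i^T x - b_i:
  g_1((-2, -2)) = 0
Stationarity residual: grad f(x) + sum_i lambda_i a_i = (2, 1)
  -> stationarity FAILS
Primal feasibility (all g_i <= 0): OK
Dual feasibility (all lambda_i >= 0): OK
Complementary slackness (lambda_i * g_i(x) = 0 for all i): OK

Verdict: the first failing condition is stationarity -> stat.

stat


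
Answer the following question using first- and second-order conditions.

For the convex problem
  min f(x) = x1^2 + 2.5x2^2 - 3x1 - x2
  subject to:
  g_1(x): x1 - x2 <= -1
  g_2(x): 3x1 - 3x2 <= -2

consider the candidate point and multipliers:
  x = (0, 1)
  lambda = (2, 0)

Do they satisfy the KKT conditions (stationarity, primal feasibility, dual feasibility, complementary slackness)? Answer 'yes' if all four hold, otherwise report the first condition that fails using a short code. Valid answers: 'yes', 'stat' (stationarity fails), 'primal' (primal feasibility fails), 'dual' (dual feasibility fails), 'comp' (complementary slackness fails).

Gradient of f: grad f(x) = Q x + c = (-3, 4)
Constraint values g_i(x) = a_i^T x - b_i:
  g_1((0, 1)) = 0
  g_2((0, 1)) = -1
Stationarity residual: grad f(x) + sum_i lambda_i a_i = (-1, 2)
  -> stationarity FAILS
Primal feasibility (all g_i <= 0): OK
Dual feasibility (all lambda_i >= 0): OK
Complementary slackness (lambda_i * g_i(x) = 0 for all i): OK

Verdict: the first failing condition is stationarity -> stat.

stat


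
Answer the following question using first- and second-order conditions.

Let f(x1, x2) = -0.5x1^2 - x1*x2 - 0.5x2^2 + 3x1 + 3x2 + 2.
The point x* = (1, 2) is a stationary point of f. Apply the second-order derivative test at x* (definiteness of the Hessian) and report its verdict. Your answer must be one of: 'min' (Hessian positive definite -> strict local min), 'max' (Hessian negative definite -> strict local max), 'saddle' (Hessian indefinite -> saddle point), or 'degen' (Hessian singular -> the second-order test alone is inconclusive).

Compute the Hessian H = grad^2 f:
  H = [[-1, -1], [-1, -1]]
Verify stationarity: grad f(x*) = H x* + g = (0, 0).
Eigenvalues of H: -2, 0.
H has a zero eigenvalue (singular; negative semidefinite but not definite), so H is neither positive definite, negative definite, nor indefinite. The second-order test alone is inconclusive -> degen.
(Indeed, f is constant along the null direction of H through x*, so x* is not a strict local extremum.)

degen


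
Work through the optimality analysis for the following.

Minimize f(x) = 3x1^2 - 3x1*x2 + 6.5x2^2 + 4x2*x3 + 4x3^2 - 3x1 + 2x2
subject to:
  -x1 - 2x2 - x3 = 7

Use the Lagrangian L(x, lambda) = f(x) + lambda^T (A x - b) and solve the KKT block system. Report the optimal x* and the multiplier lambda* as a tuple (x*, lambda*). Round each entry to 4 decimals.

Form the Lagrangian:
  L(x, lambda) = (1/2) x^T Q x + c^T x + lambda^T (A x - b)
Stationarity (grad_x L = 0): Q x + c + A^T lambda = 0.
Primal feasibility: A x = b.

This gives the KKT block system:
  [ Q   A^T ] [ x     ]   [-c ]
  [ A    0  ] [ lambda ] = [ b ]

Solving the linear system:
  x*      = (-2.3477, -2.2369, -0.1785)
  lambda* = (-10.3754)
  f(x*)   = 37.5985

x* = (-2.3477, -2.2369, -0.1785), lambda* = (-10.3754)


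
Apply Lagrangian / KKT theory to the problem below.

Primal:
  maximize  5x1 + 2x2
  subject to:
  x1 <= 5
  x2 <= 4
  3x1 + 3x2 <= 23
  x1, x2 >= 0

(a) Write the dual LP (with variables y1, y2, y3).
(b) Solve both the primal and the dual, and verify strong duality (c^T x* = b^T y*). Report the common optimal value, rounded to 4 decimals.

The standard primal-dual pair for 'max c^T x s.t. A x <= b, x >= 0' is:
  Dual:  min b^T y  s.t.  A^T y >= c,  y >= 0.

So the dual LP is:
  minimize  5y1 + 4y2 + 23y3
  subject to:
    y1 + 3y3 >= 5
    y2 + 3y3 >= 2
    y1, y2, y3 >= 0

Solving the primal: x* = (5, 2.6667).
  primal value c^T x* = 30.3333.
Solving the dual: y* = (3, 0, 0.6667).
  dual value b^T y* = 30.3333.
Strong duality: c^T x* = b^T y*. Confirmed.

30.3333


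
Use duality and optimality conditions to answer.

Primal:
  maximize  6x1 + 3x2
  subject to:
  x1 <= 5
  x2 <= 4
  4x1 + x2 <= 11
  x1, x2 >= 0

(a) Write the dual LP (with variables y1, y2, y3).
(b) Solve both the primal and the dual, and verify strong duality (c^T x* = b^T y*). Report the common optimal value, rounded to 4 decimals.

The standard primal-dual pair for 'max c^T x s.t. A x <= b, x >= 0' is:
  Dual:  min b^T y  s.t.  A^T y >= c,  y >= 0.

So the dual LP is:
  minimize  5y1 + 4y2 + 11y3
  subject to:
    y1 + 4y3 >= 6
    y2 + y3 >= 3
    y1, y2, y3 >= 0

Solving the primal: x* = (1.75, 4).
  primal value c^T x* = 22.5.
Solving the dual: y* = (0, 1.5, 1.5).
  dual value b^T y* = 22.5.
Strong duality: c^T x* = b^T y*. Confirmed.

22.5


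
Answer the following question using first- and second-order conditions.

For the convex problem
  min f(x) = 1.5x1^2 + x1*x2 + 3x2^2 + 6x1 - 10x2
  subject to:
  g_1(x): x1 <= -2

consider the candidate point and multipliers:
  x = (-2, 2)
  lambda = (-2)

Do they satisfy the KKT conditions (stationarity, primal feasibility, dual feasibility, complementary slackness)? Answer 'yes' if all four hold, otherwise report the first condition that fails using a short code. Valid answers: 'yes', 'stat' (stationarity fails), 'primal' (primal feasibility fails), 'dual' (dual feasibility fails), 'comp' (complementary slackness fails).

Gradient of f: grad f(x) = Q x + c = (2, 0)
Constraint values g_i(x) = a_i^T x - b_i:
  g_1((-2, 2)) = 0
Stationarity residual: grad f(x) + sum_i lambda_i a_i = (0, 0)
  -> stationarity OK
Primal feasibility (all g_i <= 0): OK
Dual feasibility (all lambda_i >= 0): FAILS
Complementary slackness (lambda_i * g_i(x) = 0 for all i): OK

Verdict: the first failing condition is dual_feasibility -> dual.

dual


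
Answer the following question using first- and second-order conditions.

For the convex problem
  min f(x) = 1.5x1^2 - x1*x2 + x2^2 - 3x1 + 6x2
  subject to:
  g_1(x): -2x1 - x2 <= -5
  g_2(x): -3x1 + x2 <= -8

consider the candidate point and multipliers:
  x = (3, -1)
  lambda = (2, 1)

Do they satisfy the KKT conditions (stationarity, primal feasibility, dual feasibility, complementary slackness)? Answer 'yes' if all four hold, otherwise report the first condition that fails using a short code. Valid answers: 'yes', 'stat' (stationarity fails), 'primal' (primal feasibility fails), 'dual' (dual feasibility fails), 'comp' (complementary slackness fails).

Gradient of f: grad f(x) = Q x + c = (7, 1)
Constraint values g_i(x) = a_i^T x - b_i:
  g_1((3, -1)) = 0
  g_2((3, -1)) = -2
Stationarity residual: grad f(x) + sum_i lambda_i a_i = (0, 0)
  -> stationarity OK
Primal feasibility (all g_i <= 0): OK
Dual feasibility (all lambda_i >= 0): OK
Complementary slackness (lambda_i * g_i(x) = 0 for all i): FAILS

Verdict: the first failing condition is complementary_slackness -> comp.

comp
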